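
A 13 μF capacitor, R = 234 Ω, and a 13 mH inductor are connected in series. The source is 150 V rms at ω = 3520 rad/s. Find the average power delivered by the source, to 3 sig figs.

95.2 W

X_L = ωL = 45.8 Ω
X_C = 1/(ωC) = 21.9 Ω
Net reactance X = X_L − X_C = 23.9 Ω
Z = 234 + j23.9 Ω
|Z| = √(234² + 23.9²) = 235 Ω
∠Z = arctan(23.9/234) = 5.83°
I = V/|Z| = 638 mA
P = VI cos φ = 150 × 0.638 × cos(5.83°) = 95.2 W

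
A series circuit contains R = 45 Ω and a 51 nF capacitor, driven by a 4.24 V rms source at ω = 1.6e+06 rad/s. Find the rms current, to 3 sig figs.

X_C = 1/(ωC) = 12.3 Ω
Z = 45.0 − j12.3 Ω
|Z| = √(45.0² + 12.3²) = 46.6 Ω
I = V/|Z| = 4.24/46.6 = 90.9 mA

90.9 mA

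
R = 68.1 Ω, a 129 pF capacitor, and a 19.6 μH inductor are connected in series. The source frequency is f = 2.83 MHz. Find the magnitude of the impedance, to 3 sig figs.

111 Ω

ω = 2πf = 1.778e+07 rad/s
X_L = ωL = 349 Ω
X_C = 1/(ωC) = 436 Ω
Net reactance X = X_L − X_C = -87.4 Ω
Z = 68.1 − j87.4 Ω
|Z| = √(68.1² + 87.4²) = 111 Ω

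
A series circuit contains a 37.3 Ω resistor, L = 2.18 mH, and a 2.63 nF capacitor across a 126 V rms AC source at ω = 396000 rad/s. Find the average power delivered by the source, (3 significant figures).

X_L = ωL = 863 Ω
X_C = 1/(ωC) = 960 Ω
Net reactance X = X_L − X_C = -96.9 Ω
Z = 37.3 − j96.9 Ω
|Z| = √(37.3² + 96.9²) = 104 Ω
∠Z = arctan(-96.9/37.3) = -68.9°
I = V/|Z| = 1.21 A
P = VI cos φ = 126 × 1.21 × cos(-68.9°) = 54.9 W

54.9 W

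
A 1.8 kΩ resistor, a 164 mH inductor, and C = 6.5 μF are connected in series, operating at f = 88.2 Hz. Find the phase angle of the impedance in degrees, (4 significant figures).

ω = 2πf = 554.2 rad/s
X_L = ωL = 90.89 Ω
X_C = 1/(ωC) = 277.6 Ω
Net reactance X = X_L − X_C = -186.7 Ω
Z = 1800 − j186.7 Ω
|Z| = √(1800² + 186.7²) = 1810 Ω
∠Z = arctan(-186.7/1800) = -5.923°

-5.923°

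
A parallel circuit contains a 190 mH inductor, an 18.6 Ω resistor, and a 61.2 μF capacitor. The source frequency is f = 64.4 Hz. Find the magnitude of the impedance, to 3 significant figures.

18.2 Ω

ω = 2πf = 404.6 rad/s
X_L = ωL = 76.9 Ω
X_C = 1/(ωC) = 40.4 Ω
Parallel: admittances add. Y = 1/R + 1/(jωL) + jωC
Y = (0.0538 + j0.0118) S
|Y| = 0.0550 S → |Z| = 1/|Y| = 18.2 Ω, ∠Z = −∠Y = -12.3°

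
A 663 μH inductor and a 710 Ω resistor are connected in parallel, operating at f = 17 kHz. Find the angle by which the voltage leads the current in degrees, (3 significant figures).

84.3°

ω = 2πf = 106800 rad/s
X_L = ωL = 70.8 Ω
Parallel: admittances add. Y = 1/R + 1/(jωL)
Y = (0.00141 − j0.0141) S
|Y| = 0.0142 S → |Z| = 1/|Y| = 70.5 Ω, ∠Z = −∠Y = 84.3°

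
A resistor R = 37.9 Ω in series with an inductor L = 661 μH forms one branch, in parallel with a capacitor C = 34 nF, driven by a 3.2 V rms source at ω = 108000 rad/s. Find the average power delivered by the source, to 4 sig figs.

59.41 mW

X_L = ωL = 71.39 Ω
X_C = 1/(ωC) = 272.3 Ω
Branch 1 (R+jX_L): Z₁ = 37.90 + j71.39 Ω, |Z₁| = 80.82 Ω
Branch 2 (−jX_C): Z₂ = −j272.3 Ω
Parallel: Z = Z₁Z₂/(Z₁+Z₂), |Z| = 107.6 Ω, ∠Z = 51.35°
I = V/|Z| = 29.73 mA
P = VI cos φ = 3.2 × 0.02973 × cos(51.35°) = 59.41 mW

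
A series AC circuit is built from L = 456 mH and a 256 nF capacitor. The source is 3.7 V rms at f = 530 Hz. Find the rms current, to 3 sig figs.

10.7 mA

ω = 2πf = 3330 rad/s
X_L = ωL = 1520 Ω
X_C = 1/(ωC) = 1170 Ω
Net reactance X = X_L − X_C = 346 Ω
Z = j346 Ω
|Z| = √(0² + 346²) = 346 Ω
I = V/|Z| = 3.7/346 = 10.7 mA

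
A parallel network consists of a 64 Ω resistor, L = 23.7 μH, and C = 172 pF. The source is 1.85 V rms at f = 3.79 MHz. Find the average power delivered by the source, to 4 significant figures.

ω = 2πf = 2.381e+07 rad/s
X_L = ωL = 564.4 Ω
X_C = 1/(ωC) = 244.1 Ω
Parallel: admittances add. Y = 1/R + 1/(jωL) + jωC
Y = (0.01562 + j0.002324) S
|Y| = 0.01580 S → |Z| = 1/|Y| = 63.30 Ω, ∠Z = −∠Y = -8.460°
I = V/|Z| = 29.22 mA
P = VI cos φ = 1.85 × 0.02922 × cos(-8.460°) = 53.48 mW

53.48 mW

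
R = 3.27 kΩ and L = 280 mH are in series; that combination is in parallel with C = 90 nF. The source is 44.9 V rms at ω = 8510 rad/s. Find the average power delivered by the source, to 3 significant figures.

X_L = ωL = 2380 Ω
X_C = 1/(ωC) = 1310 Ω
Branch 1 (R+jX_L): Z₁ = 3270 + j2380 Ω, |Z₁| = 4050 Ω
Branch 2 (−jX_C): Z₂ = −j1310 Ω
Parallel: Z = Z₁Z₂/(Z₁+Z₂), |Z| = 1530 Ω, ∠Z = -72.2°
I = V/|Z| = 29.3 mA
P = VI cos φ = 44.9 × 0.0293 × cos(-72.2°) = 403 mW

403 mW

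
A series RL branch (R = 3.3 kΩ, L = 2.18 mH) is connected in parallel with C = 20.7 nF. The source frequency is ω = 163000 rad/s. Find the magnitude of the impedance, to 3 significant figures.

298 Ω

X_L = ωL = 355 Ω
X_C = 1/(ωC) = 296 Ω
Branch 1 (R+jX_L): Z₁ = 3300 + j355 Ω, |Z₁| = 3320 Ω
Branch 2 (−jX_C): Z₂ = −j296 Ω
Parallel: Z = Z₁Z₂/(Z₁+Z₂), |Z| = 298 Ω, ∠Z = -84.9°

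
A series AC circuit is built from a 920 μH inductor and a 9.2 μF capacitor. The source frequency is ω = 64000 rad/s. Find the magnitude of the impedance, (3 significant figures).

57.2 Ω

X_L = ωL = 58.9 Ω
X_C = 1/(ωC) = 1.70 Ω
Net reactance X = X_L − X_C = 57.2 Ω
Z = j57.2 Ω
|Z| = √(0² + 57.2²) = 57.2 Ω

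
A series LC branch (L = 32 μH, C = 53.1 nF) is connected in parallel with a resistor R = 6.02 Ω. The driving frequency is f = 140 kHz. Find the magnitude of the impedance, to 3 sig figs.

ω = 2πf = 879600 rad/s
X_L = ωL = 28.1 Ω
X_C = 1/(ωC) = 21.4 Ω
Branch 1: Z₁ = R = 6.02 Ω
Branch 2 (series LC): Z₂ = j(X_L − X_C) = j6.74 Ω
Parallel: Z = Z₁Z₂/(Z₁+Z₂), |Z| = 4.49 Ω, ∠Z = 41.8°

4.49 Ω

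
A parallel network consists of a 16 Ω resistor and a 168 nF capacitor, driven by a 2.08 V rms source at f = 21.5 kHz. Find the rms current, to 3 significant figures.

ω = 2πf = 135100 rad/s
X_C = 1/(ωC) = 44.1 Ω
Parallel: admittances add. Y = 1/R + jωC
Y = (0.0625 + j0.0227) S
|Y| = 0.0665 S → |Z| = 1/|Y| = 15.0 Ω, ∠Z = −∠Y = -20.0°
I = V/|Z| = 2.08/15.0 = 138 mA

138 mA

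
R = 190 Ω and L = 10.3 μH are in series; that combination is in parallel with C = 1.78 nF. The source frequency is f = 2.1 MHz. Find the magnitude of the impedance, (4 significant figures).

46.99 Ω

ω = 2πf = 1.319e+07 rad/s
X_L = ωL = 135.9 Ω
X_C = 1/(ωC) = 42.58 Ω
Branch 1 (R+jX_L): Z₁ = 190.0 + j135.9 Ω, |Z₁| = 233.6 Ω
Branch 2 (−jX_C): Z₂ = −j42.58 Ω
Parallel: Z = Z₁Z₂/(Z₁+Z₂), |Z| = 46.99 Ω, ∠Z = -80.58°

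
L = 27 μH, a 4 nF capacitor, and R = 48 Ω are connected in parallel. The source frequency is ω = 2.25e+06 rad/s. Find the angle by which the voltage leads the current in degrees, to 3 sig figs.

X_L = ωL = 60.8 Ω
X_C = 1/(ωC) = 111 Ω
Parallel: admittances add. Y = 1/R + 1/(jωL) + jωC
Y = (0.0208 − j0.00746) S
|Y| = 0.0221 S → |Z| = 1/|Y| = 45.2 Ω, ∠Z = −∠Y = 19.7°

19.7°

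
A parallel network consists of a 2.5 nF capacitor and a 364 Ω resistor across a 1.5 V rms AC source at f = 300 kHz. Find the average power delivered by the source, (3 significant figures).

ω = 2πf = 1.885e+06 rad/s
X_C = 1/(ωC) = 212 Ω
Parallel: admittances add. Y = 1/R + jωC
Y = (0.00275 + j0.00471) S
|Y| = 0.00545 S → |Z| = 1/|Y| = 183 Ω, ∠Z = −∠Y = -59.8°
I = V/|Z| = 8.18 mA
P = VI cos φ = 1.5 × 0.00818 × cos(-59.8°) = 6.18 mW

6.18 mW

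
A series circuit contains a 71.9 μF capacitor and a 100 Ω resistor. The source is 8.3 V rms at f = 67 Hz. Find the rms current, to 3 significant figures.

78.8 mA

ω = 2πf = 421.0 rad/s
X_C = 1/(ωC) = 33.0 Ω
Z = 100 − j33.0 Ω
|Z| = √(100² + 33.0²) = 105 Ω
I = V/|Z| = 8.3/105 = 78.8 mA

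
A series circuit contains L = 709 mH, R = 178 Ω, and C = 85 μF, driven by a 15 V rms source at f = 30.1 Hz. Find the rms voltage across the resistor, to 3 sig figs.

ω = 2πf = 189.1 rad/s
X_L = ωL = 134 Ω
X_C = 1/(ωC) = 62.2 Ω
Net reactance X = X_L − X_C = 71.9 Ω
Z = 178 + j71.9 Ω
|Z| = √(178² + 71.9²) = 192 Ω
I = V/|Z| = 78.1 mA
V_R = I·|Z_R| = 0.0781 × 178 = 13.9 V

13.9 V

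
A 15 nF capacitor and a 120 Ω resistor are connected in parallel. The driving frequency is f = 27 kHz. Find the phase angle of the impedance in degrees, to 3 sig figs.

-17.0°

ω = 2πf = 169600 rad/s
X_C = 1/(ωC) = 393 Ω
Parallel: admittances add. Y = 1/R + jωC
Y = (0.00833 + j0.00254) S
|Y| = 0.00871 S → |Z| = 1/|Y| = 115 Ω, ∠Z = −∠Y = -17.0°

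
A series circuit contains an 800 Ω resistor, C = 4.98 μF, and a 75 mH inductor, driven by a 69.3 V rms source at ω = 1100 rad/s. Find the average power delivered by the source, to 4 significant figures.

X_L = ωL = 82.50 Ω
X_C = 1/(ωC) = 182.5 Ω
Net reactance X = X_L − X_C = -100.0 Ω
Z = 800.0 − j100.0 Ω
|Z| = √(800.0² + 100.0²) = 806.2 Ω
∠Z = arctan(-100.0/800.0) = -7.128°
I = V/|Z| = 85.96 mA
P = VI cos φ = 69.3 × 0.08596 × cos(-7.128°) = 5.911 W

5.911 W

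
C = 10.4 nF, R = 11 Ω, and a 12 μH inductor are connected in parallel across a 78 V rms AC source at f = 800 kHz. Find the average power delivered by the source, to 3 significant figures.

ω = 2πf = 5.027e+06 rad/s
X_L = ωL = 60.3 Ω
X_C = 1/(ωC) = 19.1 Ω
Parallel: admittances add. Y = 1/R + 1/(jωL) + jωC
Y = (0.0909 + j0.0357) S
|Y| = 0.0977 S → |Z| = 1/|Y| = 10.2 Ω, ∠Z = −∠Y = -21.4°
I = V/|Z| = 7.62 A
P = VI cos φ = 78 × 7.62 × cos(-21.4°) = 553 W

553 W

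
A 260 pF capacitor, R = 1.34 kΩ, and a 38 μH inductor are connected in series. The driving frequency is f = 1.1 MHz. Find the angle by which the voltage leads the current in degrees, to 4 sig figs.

-12.37°

ω = 2πf = 6.912e+06 rad/s
X_L = ωL = 262.6 Ω
X_C = 1/(ωC) = 556.5 Ω
Net reactance X = X_L − X_C = -293.8 Ω
Z = 1340 − j293.8 Ω
|Z| = √(1340² + 293.8²) = 1372 Ω
∠Z = arctan(-293.8/1340) = -12.37°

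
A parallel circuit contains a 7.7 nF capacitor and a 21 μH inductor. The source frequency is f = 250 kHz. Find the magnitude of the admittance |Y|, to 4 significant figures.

ω = 2πf = 1.571e+06 rad/s
X_L = ωL = 32.99 Ω
X_C = 1/(ωC) = 82.68 Ω
Parallel: admittances add. Y = 1/(jωL) + jωC
Y = (0 − j0.01822) S
|Y| = 0.01822 S → |Z| = 1/|Y| = 54.88 Ω, ∠Z = −∠Y = 90.00°

18.22 mS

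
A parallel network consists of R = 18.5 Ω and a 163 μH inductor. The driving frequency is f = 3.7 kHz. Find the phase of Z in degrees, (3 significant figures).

78.4°

ω = 2πf = 23250 rad/s
X_L = ωL = 3.79 Ω
Parallel: admittances add. Y = 1/R + 1/(jωL)
Y = (0.0541 − j0.264) S
|Y| = 0.269 S → |Z| = 1/|Y| = 3.71 Ω, ∠Z = −∠Y = 78.4°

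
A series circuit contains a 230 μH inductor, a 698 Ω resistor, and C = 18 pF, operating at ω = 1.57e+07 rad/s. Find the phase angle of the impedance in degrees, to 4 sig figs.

X_L = ωL = 3611 Ω
X_C = 1/(ωC) = 3539 Ω
Net reactance X = X_L − X_C = 72.43 Ω
Z = 698.0 + j72.43 Ω
|Z| = √(698.0² + 72.43²) = 701.7 Ω
∠Z = arctan(72.43/698.0) = 5.924°

5.924°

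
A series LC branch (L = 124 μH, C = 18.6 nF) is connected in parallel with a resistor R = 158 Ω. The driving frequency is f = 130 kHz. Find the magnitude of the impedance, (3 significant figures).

34.6 Ω

ω = 2πf = 816800 rad/s
X_L = ωL = 101 Ω
X_C = 1/(ωC) = 65.8 Ω
Branch 1: Z₁ = R = 158 Ω
Branch 2 (series LC): Z₂ = j(X_L − X_C) = j35.5 Ω
Parallel: Z = Z₁Z₂/(Z₁+Z₂), |Z| = 34.6 Ω, ∠Z = 77.3°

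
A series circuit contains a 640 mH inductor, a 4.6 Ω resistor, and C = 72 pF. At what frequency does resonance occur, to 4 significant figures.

23.45 kHz

ω₀ = 1/√(LC) = 1/√(0.64 × 7.2e-11) = 147300 rad/s
f₀ = ω₀/(2π) = 23.45 kHz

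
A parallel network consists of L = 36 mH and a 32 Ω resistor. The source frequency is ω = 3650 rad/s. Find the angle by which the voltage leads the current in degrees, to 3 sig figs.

13.7°

X_L = ωL = 131 Ω
Parallel: admittances add. Y = 1/R + 1/(jωL)
Y = (0.0312 − j0.00761) S
|Y| = 0.0322 S → |Z| = 1/|Y| = 31.1 Ω, ∠Z = −∠Y = 13.7°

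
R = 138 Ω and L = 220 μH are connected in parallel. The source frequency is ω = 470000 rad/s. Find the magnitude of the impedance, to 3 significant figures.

82.7 Ω

X_L = ωL = 103 Ω
Parallel: admittances add. Y = 1/R + 1/(jωL)
Y = (0.00725 − j0.00967) S
|Y| = 0.0121 S → |Z| = 1/|Y| = 82.7 Ω, ∠Z = −∠Y = 53.2°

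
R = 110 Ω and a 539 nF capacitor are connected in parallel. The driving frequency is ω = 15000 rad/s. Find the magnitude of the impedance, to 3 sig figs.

82.2 Ω

X_C = 1/(ωC) = 124 Ω
Parallel: admittances add. Y = 1/R + jωC
Y = (0.00909 + j0.00809) S
|Y| = 0.0122 S → |Z| = 1/|Y| = 82.2 Ω, ∠Z = −∠Y = -41.6°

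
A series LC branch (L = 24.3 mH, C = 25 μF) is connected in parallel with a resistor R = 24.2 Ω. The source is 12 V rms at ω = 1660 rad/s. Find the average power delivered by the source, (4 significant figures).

5.950 W

X_L = ωL = 40.34 Ω
X_C = 1/(ωC) = 24.10 Ω
Branch 1: Z₁ = R = 24.20 Ω
Branch 2 (series LC): Z₂ = j(X_L − X_C) = j16.24 Ω
Parallel: Z = Z₁Z₂/(Z₁+Z₂), |Z| = 13.49 Ω, ∠Z = 56.13°
I = V/|Z| = 889.8 mA
P = VI cos φ = 12 × 0.8898 × cos(56.13°) = 5.950 W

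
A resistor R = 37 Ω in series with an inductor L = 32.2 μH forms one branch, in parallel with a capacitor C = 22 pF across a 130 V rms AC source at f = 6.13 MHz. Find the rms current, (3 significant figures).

6.26 mA

ω = 2πf = 3.852e+07 rad/s
X_L = ωL = 1240 Ω
X_C = 1/(ωC) = 1180 Ω
Branch 1 (R+jX_L): Z₁ = 37.0 + j1240 Ω, |Z₁| = 1240 Ω
Branch 2 (−jX_C): Z₂ = −j1180 Ω
Parallel: Z = Z₁Z₂/(Z₁+Z₂), |Z| = 20800 Ω, ∠Z = -60.1°
I = V/|Z| = 130/20800 = 6.26 mA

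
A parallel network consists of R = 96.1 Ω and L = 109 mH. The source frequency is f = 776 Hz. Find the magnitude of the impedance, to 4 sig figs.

94.57 Ω

ω = 2πf = 4876 rad/s
X_L = ωL = 531.5 Ω
Parallel: admittances add. Y = 1/R + 1/(jωL)
Y = (0.01041 − j0.001882) S
|Y| = 0.01057 S → |Z| = 1/|Y| = 94.57 Ω, ∠Z = −∠Y = 10.25°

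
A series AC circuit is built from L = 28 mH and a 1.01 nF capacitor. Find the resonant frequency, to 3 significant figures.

29.9 kHz

ω₀ = 1/√(LC) = 1/√(0.028 × 1.01e-09) = 188000 rad/s
f₀ = ω₀/(2π) = 29.9 kHz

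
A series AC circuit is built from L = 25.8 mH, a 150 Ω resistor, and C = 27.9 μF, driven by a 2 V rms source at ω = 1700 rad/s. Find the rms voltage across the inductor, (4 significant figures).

0.5782 V

X_L = ωL = 43.86 Ω
X_C = 1/(ωC) = 21.08 Ω
Net reactance X = X_L − X_C = 22.78 Ω
Z = 150.0 + j22.78 Ω
|Z| = √(150.0² + 22.78²) = 151.7 Ω
I = V/|Z| = 13.18 mA
V_L = I·|Z_L| = 0.01318 × 43.86 = 0.5782 V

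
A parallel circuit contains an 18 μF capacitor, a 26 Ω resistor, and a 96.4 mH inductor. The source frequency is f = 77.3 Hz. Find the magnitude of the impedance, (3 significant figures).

24.7 Ω

ω = 2πf = 485.7 rad/s
X_L = ωL = 46.8 Ω
X_C = 1/(ωC) = 114 Ω
Parallel: admittances add. Y = 1/R + 1/(jωL) + jωC
Y = (0.0385 − j0.0126) S
|Y| = 0.0405 S → |Z| = 1/|Y| = 24.7 Ω, ∠Z = −∠Y = 18.2°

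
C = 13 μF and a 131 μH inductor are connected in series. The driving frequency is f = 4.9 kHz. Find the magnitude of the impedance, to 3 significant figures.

ω = 2πf = 30790 rad/s
X_L = ωL = 4.03 Ω
X_C = 1/(ωC) = 2.50 Ω
Net reactance X = X_L − X_C = 1.53 Ω
Z = j1.53 Ω
|Z| = √(0² + 1.53²) = 1.53 Ω

1.53 Ω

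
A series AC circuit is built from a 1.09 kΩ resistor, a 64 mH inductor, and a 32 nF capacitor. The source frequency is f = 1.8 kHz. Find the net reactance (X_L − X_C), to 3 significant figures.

ω = 2πf = 11310 rad/s
X_L = ωL = 724 Ω
X_C = 1/(ωC) = 2760 Ω
X = 724 − 2760 = -2040 Ω

-2040 Ω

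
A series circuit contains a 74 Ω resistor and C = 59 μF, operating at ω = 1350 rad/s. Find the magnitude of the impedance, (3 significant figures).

75.1 Ω

X_C = 1/(ωC) = 12.6 Ω
Z = 74.0 − j12.6 Ω
|Z| = √(74.0² + 12.6²) = 75.1 Ω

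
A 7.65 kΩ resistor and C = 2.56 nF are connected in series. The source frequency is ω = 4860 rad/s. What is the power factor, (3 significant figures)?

0.0948

X_C = 1/(ωC) = 80400 Ω
Z = 7650 − j80400 Ω
|Z| = √(7650² + 80400²) = 80700 Ω
∠Z = arctan(-80400/7650) = -84.6°
cos φ = cos(-84.6°) = 0.0948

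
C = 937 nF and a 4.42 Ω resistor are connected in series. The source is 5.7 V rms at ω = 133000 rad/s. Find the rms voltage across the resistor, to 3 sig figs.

X_C = 1/(ωC) = 8.02 Ω
Z = 4.42 − j8.02 Ω
|Z| = √(4.42² + 8.02²) = 9.16 Ω
I = V/|Z| = 622 mA
V_R = I·|Z_R| = 0.622 × 4.42 = 2.75 V

2.75 V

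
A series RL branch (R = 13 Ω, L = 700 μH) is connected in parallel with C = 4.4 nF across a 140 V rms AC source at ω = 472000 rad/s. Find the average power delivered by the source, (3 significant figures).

2.33 W

X_L = ωL = 330 Ω
X_C = 1/(ωC) = 482 Ω
Branch 1 (R+jX_L): Z₁ = 13.0 + j330 Ω, |Z₁| = 331 Ω
Branch 2 (−jX_C): Z₂ = −j482 Ω
Parallel: Z = Z₁Z₂/(Z₁+Z₂), |Z| = 1050 Ω, ∠Z = 82.8°
I = V/|Z| = 133 mA
P = VI cos φ = 140 × 0.133 × cos(82.8°) = 2.33 W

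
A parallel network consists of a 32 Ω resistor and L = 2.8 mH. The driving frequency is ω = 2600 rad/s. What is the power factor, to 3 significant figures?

X_L = ωL = 7.28 Ω
Parallel: admittances add. Y = 1/R + 1/(jωL)
Y = (0.0312 − j0.137) S
|Y| = 0.141 S → |Z| = 1/|Y| = 7.10 Ω, ∠Z = −∠Y = 77.2°
cos φ = cos(77.2°) = 0.222

0.222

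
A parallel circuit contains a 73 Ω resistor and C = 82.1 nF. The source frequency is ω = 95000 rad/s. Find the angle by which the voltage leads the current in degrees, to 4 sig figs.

X_C = 1/(ωC) = 128.2 Ω
Parallel: admittances add. Y = 1/R + jωC
Y = (0.01370 + j0.007800) S
|Y| = 0.01576 S → |Z| = 1/|Y| = 63.44 Ω, ∠Z = −∠Y = -29.66°

-29.66°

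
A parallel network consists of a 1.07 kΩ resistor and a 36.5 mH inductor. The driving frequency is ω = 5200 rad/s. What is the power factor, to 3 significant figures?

0.175

X_L = ωL = 190 Ω
Parallel: admittances add. Y = 1/R + 1/(jωL)
Y = (0.000935 − j0.00527) S
|Y| = 0.00535 S → |Z| = 1/|Y| = 187 Ω, ∠Z = −∠Y = 79.9°
cos φ = cos(79.9°) = 0.175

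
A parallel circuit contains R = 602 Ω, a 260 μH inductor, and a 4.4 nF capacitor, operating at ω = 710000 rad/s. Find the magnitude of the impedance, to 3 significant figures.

353 Ω

X_L = ωL = 185 Ω
X_C = 1/(ωC) = 320 Ω
Parallel: admittances add. Y = 1/R + 1/(jωL) + jωC
Y = (0.00166 − j0.00229) S
|Y| = 0.00283 S → |Z| = 1/|Y| = 353 Ω, ∠Z = −∠Y = 54.1°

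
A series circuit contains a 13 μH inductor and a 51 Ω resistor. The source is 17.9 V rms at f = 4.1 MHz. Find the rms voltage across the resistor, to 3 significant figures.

ω = 2πf = 2.576e+07 rad/s
X_L = ωL = 335 Ω
Z = 51.0 + j335 Ω
|Z| = √(51.0² + 335²) = 339 Ω
I = V/|Z| = 52.8 mA
V_R = I·|Z_R| = 0.0528 × 51.0 = 2.69 V

2.69 V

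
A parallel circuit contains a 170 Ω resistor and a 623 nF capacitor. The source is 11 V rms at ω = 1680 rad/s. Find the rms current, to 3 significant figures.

X_C = 1/(ωC) = 955 Ω
Parallel: admittances add. Y = 1/R + jωC
Y = (0.00588 + j0.00105) S
|Y| = 0.00597 S → |Z| = 1/|Y| = 167 Ω, ∠Z = −∠Y = -10.1°
I = V/|Z| = 11/167 = 65.7 mA

65.7 mA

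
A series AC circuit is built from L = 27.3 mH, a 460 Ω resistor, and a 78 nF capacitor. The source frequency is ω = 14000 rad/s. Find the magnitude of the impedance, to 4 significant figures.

X_L = ωL = 382.2 Ω
X_C = 1/(ωC) = 915.8 Ω
Net reactance X = X_L − X_C = -533.6 Ω
Z = 460.0 − j533.6 Ω
|Z| = √(460.0² + 533.6²) = 704.5 Ω

704.5 Ω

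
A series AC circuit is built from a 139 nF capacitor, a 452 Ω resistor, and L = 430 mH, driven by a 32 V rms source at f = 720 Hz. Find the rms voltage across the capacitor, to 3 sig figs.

88.5 V

ω = 2πf = 4524 rad/s
X_L = ωL = 1950 Ω
X_C = 1/(ωC) = 1590 Ω
Net reactance X = X_L − X_C = 355 Ω
Z = 452 + j355 Ω
|Z| = √(452² + 355²) = 575 Ω
I = V/|Z| = 55.7 mA
V_C = I·|Z_C| = 0.0557 × 1590 = 88.5 V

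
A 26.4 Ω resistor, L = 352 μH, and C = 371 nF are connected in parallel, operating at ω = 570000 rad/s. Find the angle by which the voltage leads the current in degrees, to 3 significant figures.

-79.6°

X_L = ωL = 201 Ω
X_C = 1/(ωC) = 4.73 Ω
Parallel: admittances add. Y = 1/R + 1/(jωL) + jωC
Y = (0.0379 + j0.206) S
|Y| = 0.210 S → |Z| = 1/|Y| = 4.76 Ω, ∠Z = −∠Y = -79.6°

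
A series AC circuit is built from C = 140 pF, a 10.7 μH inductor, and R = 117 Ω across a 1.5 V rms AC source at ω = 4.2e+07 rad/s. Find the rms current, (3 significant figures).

X_L = ωL = 449 Ω
X_C = 1/(ωC) = 170 Ω
Net reactance X = X_L − X_C = 279 Ω
Z = 117 + j279 Ω
|Z| = √(117² + 279²) = 303 Ω
I = V/|Z| = 1.5/303 = 4.95 mA

4.95 mA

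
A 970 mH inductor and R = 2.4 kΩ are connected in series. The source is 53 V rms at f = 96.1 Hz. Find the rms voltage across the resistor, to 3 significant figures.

ω = 2πf = 603.8 rad/s
X_L = ωL = 586 Ω
Z = 2400 + j586 Ω
|Z| = √(2400² + 586²) = 2470 Ω
I = V/|Z| = 21.5 mA
V_R = I·|Z_R| = 0.0215 × 2400 = 51.5 V

51.5 V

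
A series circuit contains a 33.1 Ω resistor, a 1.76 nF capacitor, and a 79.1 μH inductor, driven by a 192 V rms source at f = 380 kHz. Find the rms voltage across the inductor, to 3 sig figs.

612 V

ω = 2πf = 2.388e+06 rad/s
X_L = ωL = 189 Ω
X_C = 1/(ωC) = 238 Ω
Net reactance X = X_L − X_C = -49.1 Ω
Z = 33.1 − j49.1 Ω
|Z| = √(33.1² + 49.1²) = 59.2 Ω
I = V/|Z| = 3.24 A
V_L = I·|Z_L| = 3.24 × 189 = 612 V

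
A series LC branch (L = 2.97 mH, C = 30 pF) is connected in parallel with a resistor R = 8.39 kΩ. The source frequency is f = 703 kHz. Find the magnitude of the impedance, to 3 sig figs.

4640 Ω

ω = 2πf = 4.417e+06 rad/s
X_L = ωL = 13100 Ω
X_C = 1/(ωC) = 7550 Ω
Branch 1: Z₁ = R = 8390 Ω
Branch 2 (series LC): Z₂ = j(X_L − X_C) = j5570 Ω
Parallel: Z = Z₁Z₂/(Z₁+Z₂), |Z| = 4640 Ω, ∠Z = 56.4°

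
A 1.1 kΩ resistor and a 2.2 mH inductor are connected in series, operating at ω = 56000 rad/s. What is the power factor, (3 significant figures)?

X_L = ωL = 123 Ω
Z = 1100 + j123 Ω
|Z| = √(1100² + 123²) = 1110 Ω
∠Z = arctan(123/1100) = 6.39°
cos φ = cos(6.39°) = 0.994

0.994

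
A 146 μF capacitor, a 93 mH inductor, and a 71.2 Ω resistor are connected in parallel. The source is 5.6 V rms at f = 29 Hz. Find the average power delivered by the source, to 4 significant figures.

440.4 mW

ω = 2πf = 182.2 rad/s
X_L = ωL = 16.95 Ω
X_C = 1/(ωC) = 37.59 Ω
Parallel: admittances add. Y = 1/R + 1/(jωL) + jωC
Y = (0.01404 − j0.03241) S
|Y| = 0.03532 S → |Z| = 1/|Y| = 28.31 Ω, ∠Z = −∠Y = 66.57°
I = V/|Z| = 197.8 mA
P = VI cos φ = 5.6 × 0.1978 × cos(66.57°) = 440.4 mW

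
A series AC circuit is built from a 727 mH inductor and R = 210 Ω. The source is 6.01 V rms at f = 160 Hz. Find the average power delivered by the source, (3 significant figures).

ω = 2πf = 1005 rad/s
X_L = ωL = 731 Ω
Z = 210 + j731 Ω
|Z| = √(210² + 731²) = 760 Ω
∠Z = arctan(731/210) = 74.0°
I = V/|Z| = 7.90 mA
P = VI cos φ = 6.01 × 0.00790 × cos(74.0°) = 13.1 mW

13.1 mW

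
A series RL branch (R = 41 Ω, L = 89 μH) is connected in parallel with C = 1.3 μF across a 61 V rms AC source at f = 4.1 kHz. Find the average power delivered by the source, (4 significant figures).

ω = 2πf = 25760 rad/s
X_L = ωL = 2.293 Ω
X_C = 1/(ωC) = 29.86 Ω
Branch 1 (R+jX_L): Z₁ = 41.00 + j2.293 Ω, |Z₁| = 41.06 Ω
Branch 2 (−jX_C): Z₂ = −j29.86 Ω
Parallel: Z = Z₁Z₂/(Z₁+Z₂), |Z| = 24.82 Ω, ∠Z = -52.88°
I = V/|Z| = 2.458 A
P = VI cos φ = 61 × 2.458 × cos(-52.88°) = 90.47 W

90.47 W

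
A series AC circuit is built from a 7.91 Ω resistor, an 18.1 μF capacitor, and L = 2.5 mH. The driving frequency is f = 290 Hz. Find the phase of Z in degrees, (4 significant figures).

-72.93°

ω = 2πf = 1822 rad/s
X_L = ωL = 4.555 Ω
X_C = 1/(ωC) = 30.32 Ω
Net reactance X = X_L − X_C = -25.77 Ω
Z = 7.910 − j25.77 Ω
|Z| = √(7.910² + 25.77²) = 26.95 Ω
∠Z = arctan(-25.77/7.910) = -72.93°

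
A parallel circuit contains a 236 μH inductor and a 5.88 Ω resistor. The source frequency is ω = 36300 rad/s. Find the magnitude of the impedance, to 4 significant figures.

4.848 Ω

X_L = ωL = 8.567 Ω
Parallel: admittances add. Y = 1/R + 1/(jωL)
Y = (0.1701 − j0.1167) S
|Y| = 0.2063 S → |Z| = 1/|Y| = 4.848 Ω, ∠Z = −∠Y = 34.46°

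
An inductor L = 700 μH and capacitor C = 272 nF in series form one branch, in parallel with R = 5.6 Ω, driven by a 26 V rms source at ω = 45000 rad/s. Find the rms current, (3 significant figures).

4.67 A

X_L = ωL = 31.5 Ω
X_C = 1/(ωC) = 81.7 Ω
Branch 1: Z₁ = R = 5.60 Ω
Branch 2 (series LC): Z₂ = j(X_L − X_C) = −j50.2 Ω
Parallel: Z = Z₁Z₂/(Z₁+Z₂), |Z| = 5.57 Ω, ∠Z = -6.37°
I = V/|Z| = 26/5.57 = 4.67 A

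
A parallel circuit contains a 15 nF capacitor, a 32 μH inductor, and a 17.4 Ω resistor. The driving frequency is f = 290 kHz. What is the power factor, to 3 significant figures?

0.985

ω = 2πf = 1.822e+06 rad/s
X_L = ωL = 58.3 Ω
X_C = 1/(ωC) = 36.6 Ω
Parallel: admittances add. Y = 1/R + 1/(jωL) + jωC
Y = (0.0575 + j0.0102) S
|Y| = 0.0584 S → |Z| = 1/|Y| = 17.1 Ω, ∠Z = −∠Y = -10.0°
cos φ = cos(-10.0°) = 0.985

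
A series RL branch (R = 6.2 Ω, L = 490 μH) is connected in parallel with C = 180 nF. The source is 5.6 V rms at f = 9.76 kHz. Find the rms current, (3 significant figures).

ω = 2πf = 61320 rad/s
X_L = ωL = 30.0 Ω
X_C = 1/(ωC) = 90.6 Ω
Branch 1 (R+jX_L): Z₁ = 6.20 + j30.0 Ω, |Z₁| = 30.7 Ω
Branch 2 (−jX_C): Z₂ = −j90.6 Ω
Parallel: Z = Z₁Z₂/(Z₁+Z₂), |Z| = 45.7 Ω, ∠Z = 72.5°
I = V/|Z| = 5.6/45.7 = 123 mA

123 mA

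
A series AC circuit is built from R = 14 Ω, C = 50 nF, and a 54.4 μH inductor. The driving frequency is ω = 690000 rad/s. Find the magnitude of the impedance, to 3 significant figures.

16.4 Ω

X_L = ωL = 37.5 Ω
X_C = 1/(ωC) = 29.0 Ω
Net reactance X = X_L − X_C = 8.55 Ω
Z = 14.0 + j8.55 Ω
|Z| = √(14.0² + 8.55²) = 16.4 Ω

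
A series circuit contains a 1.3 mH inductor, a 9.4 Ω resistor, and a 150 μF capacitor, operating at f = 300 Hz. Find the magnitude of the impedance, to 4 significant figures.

9.463 Ω

ω = 2πf = 1885 rad/s
X_L = ωL = 2.450 Ω
X_C = 1/(ωC) = 3.537 Ω
Net reactance X = X_L − X_C = -1.086 Ω
Z = 9.400 − j1.086 Ω
|Z| = √(9.400² + 1.086²) = 9.463 Ω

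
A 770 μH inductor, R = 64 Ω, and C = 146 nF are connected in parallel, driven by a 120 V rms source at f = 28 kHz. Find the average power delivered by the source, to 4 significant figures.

ω = 2πf = 175900 rad/s
X_L = ωL = 135.5 Ω
X_C = 1/(ωC) = 38.93 Ω
Parallel: admittances add. Y = 1/R + 1/(jωL) + jωC
Y = (0.01562 + j0.01830) S
|Y| = 0.02407 S → |Z| = 1/|Y| = 41.55 Ω, ∠Z = −∠Y = -49.51°
I = V/|Z| = 2.888 A
P = VI cos φ = 120 × 2.888 × cos(-49.51°) = 225.0 W

225.0 W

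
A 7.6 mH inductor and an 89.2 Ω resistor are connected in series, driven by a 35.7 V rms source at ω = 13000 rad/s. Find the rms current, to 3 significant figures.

268 mA

X_L = ωL = 98.8 Ω
Z = 89.2 + j98.8 Ω
|Z| = √(89.2² + 98.8²) = 133 Ω
I = V/|Z| = 35.7/133 = 268 mA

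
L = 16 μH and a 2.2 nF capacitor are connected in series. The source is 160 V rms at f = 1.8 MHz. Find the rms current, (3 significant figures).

ω = 2πf = 1.131e+07 rad/s
X_L = ωL = 181 Ω
X_C = 1/(ωC) = 40.2 Ω
Net reactance X = X_L − X_C = 141 Ω
Z = j141 Ω
|Z| = √(0² + 141²) = 141 Ω
I = V/|Z| = 160/141 = 1.14 A

1.14 A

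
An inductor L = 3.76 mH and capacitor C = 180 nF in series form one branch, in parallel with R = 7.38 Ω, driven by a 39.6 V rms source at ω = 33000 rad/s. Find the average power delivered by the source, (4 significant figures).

X_L = ωL = 124.1 Ω
X_C = 1/(ωC) = 168.4 Ω
Branch 1: Z₁ = R = 7.380 Ω
Branch 2 (series LC): Z₂ = j(X_L − X_C) = −j44.27 Ω
Parallel: Z = Z₁Z₂/(Z₁+Z₂), |Z| = 7.280 Ω, ∠Z = -9.464°
I = V/|Z| = 5.440 A
P = VI cos φ = 39.6 × 5.440 × cos(-9.464°) = 212.5 W

212.5 W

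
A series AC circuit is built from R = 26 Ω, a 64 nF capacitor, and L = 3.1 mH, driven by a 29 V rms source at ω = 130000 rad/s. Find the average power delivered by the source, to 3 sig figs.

X_L = ωL = 403 Ω
X_C = 1/(ωC) = 120 Ω
Net reactance X = X_L − X_C = 283 Ω
Z = 26.0 + j283 Ω
|Z| = √(26.0² + 283²) = 284 Ω
∠Z = arctan(283/26.0) = 84.7°
I = V/|Z| = 102 mA
P = VI cos φ = 29 × 0.102 × cos(84.7°) = 271 mW

271 mW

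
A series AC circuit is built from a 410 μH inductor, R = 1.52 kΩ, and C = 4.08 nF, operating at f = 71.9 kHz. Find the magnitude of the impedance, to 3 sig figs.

1560 Ω

ω = 2πf = 451800 rad/s
X_L = ωL = 185 Ω
X_C = 1/(ωC) = 543 Ω
Net reactance X = X_L − X_C = -357 Ω
Z = 1520 − j357 Ω
|Z| = √(1520² + 357²) = 1560 Ω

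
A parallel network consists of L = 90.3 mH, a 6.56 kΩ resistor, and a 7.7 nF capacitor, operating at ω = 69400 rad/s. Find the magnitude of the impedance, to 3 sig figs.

X_L = ωL = 6270 Ω
X_C = 1/(ωC) = 1870 Ω
Parallel: admittances add. Y = 1/R + 1/(jωL) + jωC
Y = (0.000152 + j0.000375) S
|Y| = 0.000405 S → |Z| = 1/|Y| = 2470 Ω, ∠Z = −∠Y = -67.9°

2470 Ω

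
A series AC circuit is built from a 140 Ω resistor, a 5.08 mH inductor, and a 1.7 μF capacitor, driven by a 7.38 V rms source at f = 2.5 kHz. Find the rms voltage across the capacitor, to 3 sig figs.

ω = 2πf = 15710 rad/s
X_L = ωL = 79.8 Ω
X_C = 1/(ωC) = 37.4 Ω
Net reactance X = X_L − X_C = 42.3 Ω
Z = 140 + j42.3 Ω
|Z| = √(140² + 42.3²) = 146 Ω
I = V/|Z| = 50.5 mA
V_C = I·|Z_C| = 0.0505 × 37.4 = 1.89 V

1.89 V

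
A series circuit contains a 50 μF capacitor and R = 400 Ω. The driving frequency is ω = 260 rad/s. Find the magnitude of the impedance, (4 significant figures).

407.3 Ω

X_C = 1/(ωC) = 76.92 Ω
Z = 400.0 − j76.92 Ω
|Z| = √(400.0² + 76.92²) = 407.3 Ω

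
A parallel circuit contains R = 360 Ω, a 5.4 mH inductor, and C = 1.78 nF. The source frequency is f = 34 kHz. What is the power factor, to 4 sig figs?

0.9850

ω = 2πf = 213600 rad/s
X_L = ωL = 1154 Ω
X_C = 1/(ωC) = 2630 Ω
Parallel: admittances add. Y = 1/R + 1/(jωL) + jωC
Y = (0.002778 − j0.0004866) S
|Y| = 0.002820 S → |Z| = 1/|Y| = 354.6 Ω, ∠Z = −∠Y = 9.936°
cos φ = cos(9.936°) = 0.9850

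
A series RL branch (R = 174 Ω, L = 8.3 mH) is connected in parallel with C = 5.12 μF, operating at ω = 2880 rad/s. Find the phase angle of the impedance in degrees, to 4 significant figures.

-68.01°

X_L = ωL = 23.90 Ω
X_C = 1/(ωC) = 67.82 Ω
Branch 1 (R+jX_L): Z₁ = 174.0 + j23.90 Ω, |Z₁| = 175.6 Ω
Branch 2 (−jX_C): Z₂ = −j67.82 Ω
Parallel: Z = Z₁Z₂/(Z₁+Z₂), |Z| = 66.37 Ω, ∠Z = -68.01°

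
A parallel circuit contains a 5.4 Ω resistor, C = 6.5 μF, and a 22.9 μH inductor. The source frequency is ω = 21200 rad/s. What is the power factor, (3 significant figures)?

X_L = ωL = 0.485 Ω
X_C = 1/(ωC) = 7.26 Ω
Parallel: admittances add. Y = 1/R + 1/(jωL) + jωC
Y = (0.185 − j1.92) S
|Y| = 1.93 S → |Z| = 1/|Y| = 0.518 Ω, ∠Z = −∠Y = 84.5°
cos φ = cos(84.5°) = 0.0959

0.0959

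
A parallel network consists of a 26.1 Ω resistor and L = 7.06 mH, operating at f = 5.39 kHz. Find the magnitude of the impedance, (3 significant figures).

25.9 Ω

ω = 2πf = 33870 rad/s
X_L = ωL = 239 Ω
Parallel: admittances add. Y = 1/R + 1/(jωL)
Y = (0.0383 − j0.00418) S
|Y| = 0.0385 S → |Z| = 1/|Y| = 25.9 Ω, ∠Z = −∠Y = 6.23°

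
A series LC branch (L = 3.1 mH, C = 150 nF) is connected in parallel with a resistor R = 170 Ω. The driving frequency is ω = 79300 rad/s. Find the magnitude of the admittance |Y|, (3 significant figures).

8.53 mS

X_L = ωL = 246 Ω
X_C = 1/(ωC) = 84.1 Ω
Branch 1: Z₁ = R = 170 Ω
Branch 2 (series LC): Z₂ = j(X_L − X_C) = j162 Ω
Parallel: Z = Z₁Z₂/(Z₁+Z₂), |Z| = 117 Ω, ∠Z = 46.4°
|Y| = 1/|Z| = 8.53 mS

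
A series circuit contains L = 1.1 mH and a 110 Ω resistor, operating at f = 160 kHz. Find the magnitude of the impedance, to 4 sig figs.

ω = 2πf = 1.005e+06 rad/s
X_L = ωL = 1106 Ω
Z = 110.0 + j1106 Ω
|Z| = √(110.0² + 1106²) = 1111 Ω

1111 Ω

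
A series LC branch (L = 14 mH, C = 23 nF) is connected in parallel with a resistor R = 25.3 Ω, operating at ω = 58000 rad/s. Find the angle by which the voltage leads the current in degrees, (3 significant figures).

X_L = ωL = 812 Ω
X_C = 1/(ωC) = 750 Ω
Branch 1: Z₁ = R = 25.3 Ω
Branch 2 (series LC): Z₂ = j(X_L − X_C) = j62.4 Ω
Parallel: Z = Z₁Z₂/(Z₁+Z₂), |Z| = 23.4 Ω, ∠Z = 22.1°

22.1°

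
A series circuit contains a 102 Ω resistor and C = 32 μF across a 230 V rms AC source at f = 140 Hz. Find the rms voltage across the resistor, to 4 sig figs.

217.2 V

ω = 2πf = 879.6 rad/s
X_C = 1/(ωC) = 35.53 Ω
Z = 102.0 − j35.53 Ω
|Z| = √(102.0² + 35.53²) = 108.0 Ω
I = V/|Z| = 2.129 A
V_R = I·|Z_R| = 2.129 × 102.0 = 217.2 V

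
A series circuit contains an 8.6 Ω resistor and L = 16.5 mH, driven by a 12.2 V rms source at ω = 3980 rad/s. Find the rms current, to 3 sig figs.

184 mA

X_L = ωL = 65.7 Ω
Z = 8.60 + j65.7 Ω
|Z| = √(8.60² + 65.7²) = 66.2 Ω
I = V/|Z| = 12.2/66.2 = 184 mA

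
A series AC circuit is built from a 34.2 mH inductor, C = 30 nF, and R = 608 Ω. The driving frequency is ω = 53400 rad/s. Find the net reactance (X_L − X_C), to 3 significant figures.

X_L = ωL = 1830 Ω
X_C = 1/(ωC) = 624 Ω
X = 1830 − 624 = 1200 Ω

1200 Ω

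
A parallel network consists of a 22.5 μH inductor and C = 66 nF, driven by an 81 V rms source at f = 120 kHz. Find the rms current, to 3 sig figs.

744 mA

ω = 2πf = 754000 rad/s
X_L = ωL = 17.0 Ω
X_C = 1/(ωC) = 20.1 Ω
Parallel: admittances add. Y = 1/(jωL) + jωC
Y = (0 − j0.00918) S
|Y| = 0.00918 S → |Z| = 1/|Y| = 109 Ω, ∠Z = −∠Y = 90.0°
I = V/|Z| = 81/109 = 744 mA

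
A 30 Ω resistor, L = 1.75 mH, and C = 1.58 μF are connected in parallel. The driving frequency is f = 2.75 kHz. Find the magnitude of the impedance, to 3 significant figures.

29.6 Ω

ω = 2πf = 17280 rad/s
X_L = ωL = 30.2 Ω
X_C = 1/(ωC) = 36.6 Ω
Parallel: admittances add. Y = 1/R + 1/(jωL) + jωC
Y = (0.0333 − j0.00577) S
|Y| = 0.0338 S → |Z| = 1/|Y| = 29.6 Ω, ∠Z = −∠Y = 9.82°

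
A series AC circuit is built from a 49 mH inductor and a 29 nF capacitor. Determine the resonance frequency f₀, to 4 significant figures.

4.222 kHz

ω₀ = 1/√(LC) = 1/√(0.049 × 2.9e-08) = 26530 rad/s
f₀ = ω₀/(2π) = 4.222 kHz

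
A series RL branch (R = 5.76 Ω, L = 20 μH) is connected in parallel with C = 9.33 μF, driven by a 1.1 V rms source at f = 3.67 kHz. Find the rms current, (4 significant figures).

ω = 2πf = 23060 rad/s
X_L = ωL = 0.4612 Ω
X_C = 1/(ωC) = 4.648 Ω
Branch 1 (R+jX_L): Z₁ = 5.760 + j0.4612 Ω, |Z₁| = 5.778 Ω
Branch 2 (−jX_C): Z₂ = −j4.648 Ω
Parallel: Z = Z₁Z₂/(Z₁+Z₂), |Z| = 3.772 Ω, ∠Z = -49.41°
I = V/|Z| = 1.1/3.772 = 291.6 mA

291.6 mA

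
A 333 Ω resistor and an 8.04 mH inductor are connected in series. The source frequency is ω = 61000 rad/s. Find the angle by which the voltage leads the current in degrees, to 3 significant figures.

55.8°

X_L = ωL = 490 Ω
Z = 333 + j490 Ω
|Z| = √(333² + 490²) = 593 Ω
∠Z = arctan(490/333) = 55.8°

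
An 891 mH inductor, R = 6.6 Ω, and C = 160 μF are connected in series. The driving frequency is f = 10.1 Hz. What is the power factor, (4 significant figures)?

ω = 2πf = 63.46 rad/s
X_L = ωL = 56.54 Ω
X_C = 1/(ωC) = 98.49 Ω
Net reactance X = X_L − X_C = -41.94 Ω
Z = 6.600 − j41.94 Ω
|Z| = √(6.600² + 41.94²) = 42.46 Ω
∠Z = arctan(-41.94/6.600) = -81.06°
cos φ = cos(-81.06°) = 0.1554

0.1554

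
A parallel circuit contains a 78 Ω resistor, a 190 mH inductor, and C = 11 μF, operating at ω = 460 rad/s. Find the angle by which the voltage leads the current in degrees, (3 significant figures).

26.5°

X_L = ωL = 87.4 Ω
X_C = 1/(ωC) = 198 Ω
Parallel: admittances add. Y = 1/R + 1/(jωL) + jωC
Y = (0.0128 − j0.00638) S
|Y| = 0.0143 S → |Z| = 1/|Y| = 69.8 Ω, ∠Z = −∠Y = 26.5°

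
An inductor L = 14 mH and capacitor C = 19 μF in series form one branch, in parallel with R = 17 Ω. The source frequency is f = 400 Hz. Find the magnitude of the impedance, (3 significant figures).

ω = 2πf = 2513 rad/s
X_L = ωL = 35.2 Ω
X_C = 1/(ωC) = 20.9 Ω
Branch 1: Z₁ = R = 17.0 Ω
Branch 2 (series LC): Z₂ = j(X_L − X_C) = j14.2 Ω
Parallel: Z = Z₁Z₂/(Z₁+Z₂), |Z| = 10.9 Ω, ∠Z = 50.0°

10.9 Ω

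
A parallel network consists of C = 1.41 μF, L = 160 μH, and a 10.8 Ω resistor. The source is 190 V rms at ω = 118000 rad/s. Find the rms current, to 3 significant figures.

27.8 A

X_L = ωL = 18.9 Ω
X_C = 1/(ωC) = 6.01 Ω
Parallel: admittances add. Y = 1/R + 1/(jωL) + jωC
Y = (0.0926 + j0.113) S
|Y| = 0.146 S → |Z| = 1/|Y| = 6.83 Ω, ∠Z = −∠Y = -50.8°
I = V/|Z| = 190/6.83 = 27.8 A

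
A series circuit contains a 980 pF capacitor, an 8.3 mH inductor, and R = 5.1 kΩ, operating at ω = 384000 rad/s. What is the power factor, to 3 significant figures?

0.995

X_L = ωL = 3190 Ω
X_C = 1/(ωC) = 2660 Ω
Net reactance X = X_L − X_C = 530 Ω
Z = 5100 + j530 Ω
|Z| = √(5100² + 530²) = 5130 Ω
∠Z = arctan(530/5100) = 5.93°
cos φ = cos(5.93°) = 0.995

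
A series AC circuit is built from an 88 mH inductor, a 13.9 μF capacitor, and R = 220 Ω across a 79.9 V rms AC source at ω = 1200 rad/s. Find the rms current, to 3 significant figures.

X_L = ωL = 106 Ω
X_C = 1/(ωC) = 60.0 Ω
Net reactance X = X_L − X_C = 45.6 Ω
Z = 220 + j45.6 Ω
|Z| = √(220² + 45.6²) = 225 Ω
I = V/|Z| = 79.9/225 = 356 mA

356 mA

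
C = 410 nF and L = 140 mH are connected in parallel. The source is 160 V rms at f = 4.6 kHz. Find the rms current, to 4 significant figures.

ω = 2πf = 28900 rad/s
X_L = ωL = 4046 Ω
X_C = 1/(ωC) = 84.39 Ω
Parallel: admittances add. Y = 1/(jωL) + jωC
Y = (0 + j0.01160) S
|Y| = 0.01160 S → |Z| = 1/|Y| = 86.18 Ω, ∠Z = −∠Y = -90.00°
I = V/|Z| = 160/86.18 = 1.856 A

1.856 A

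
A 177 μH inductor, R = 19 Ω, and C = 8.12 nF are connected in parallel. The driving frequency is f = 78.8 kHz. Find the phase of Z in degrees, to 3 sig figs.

7.99°

ω = 2πf = 495100 rad/s
X_L = ωL = 87.6 Ω
X_C = 1/(ωC) = 249 Ω
Parallel: admittances add. Y = 1/R + 1/(jωL) + jωC
Y = (0.0526 − j0.00739) S
|Y| = 0.0531 S → |Z| = 1/|Y| = 18.8 Ω, ∠Z = −∠Y = 7.99°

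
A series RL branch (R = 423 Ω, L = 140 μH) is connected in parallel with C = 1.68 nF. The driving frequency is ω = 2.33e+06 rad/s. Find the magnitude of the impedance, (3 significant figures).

318 Ω

X_L = ωL = 326 Ω
X_C = 1/(ωC) = 255 Ω
Branch 1 (R+jX_L): Z₁ = 423 + j326 Ω, |Z₁| = 534 Ω
Branch 2 (−jX_C): Z₂ = −j255 Ω
Parallel: Z = Z₁Z₂/(Z₁+Z₂), |Z| = 318 Ω, ∠Z = -61.9°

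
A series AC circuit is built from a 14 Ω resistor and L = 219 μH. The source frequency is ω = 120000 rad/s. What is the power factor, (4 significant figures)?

0.4702

X_L = ωL = 26.28 Ω
Z = 14.00 + j26.28 Ω
|Z| = √(14.00² + 26.28²) = 29.78 Ω
∠Z = arctan(26.28/14.00) = 61.95°
cos φ = cos(61.95°) = 0.4702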